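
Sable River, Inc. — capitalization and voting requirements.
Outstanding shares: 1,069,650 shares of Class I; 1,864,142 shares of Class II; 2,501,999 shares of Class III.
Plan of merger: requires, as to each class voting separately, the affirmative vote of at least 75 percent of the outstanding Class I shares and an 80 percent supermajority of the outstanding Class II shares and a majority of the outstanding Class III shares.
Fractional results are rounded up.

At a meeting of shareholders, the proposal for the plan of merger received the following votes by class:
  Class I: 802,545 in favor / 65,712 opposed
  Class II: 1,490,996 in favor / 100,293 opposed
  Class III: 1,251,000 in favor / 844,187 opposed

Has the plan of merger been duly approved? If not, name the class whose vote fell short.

Not approved — the Class II shares did not give the required vote.

Class I: 3/4 of 1069650 = 802237.50, rounded up to 802238; 802,238 required, 802,545 in favor — approved.
Class II: 4/5 of 1864142 = 1491313.60, rounded up to 1491314; 1,491,314 required, 1,490,996 in favor — not approved.
Class III: a majority of 2501999 is 1251000; 1,251,000 required, 1,251,000 in favor — approved.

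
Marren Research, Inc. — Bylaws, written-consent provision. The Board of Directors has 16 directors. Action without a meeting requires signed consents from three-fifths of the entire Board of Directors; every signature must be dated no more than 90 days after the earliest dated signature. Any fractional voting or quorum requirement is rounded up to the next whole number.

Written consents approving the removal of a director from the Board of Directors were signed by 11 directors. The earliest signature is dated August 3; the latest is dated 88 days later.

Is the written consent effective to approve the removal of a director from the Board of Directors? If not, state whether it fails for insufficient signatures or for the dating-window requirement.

Effective — both the signature and dating-window requirements are satisfied.

Signatures required: three-fifths of 16 — 3/5 of 16 = 9.60, rounded up to 10, so 10 needed; 11 signed. Sufficient.
Dating window: the latest signature is 88 days after the earliest; the limit is 90 days. Within the window.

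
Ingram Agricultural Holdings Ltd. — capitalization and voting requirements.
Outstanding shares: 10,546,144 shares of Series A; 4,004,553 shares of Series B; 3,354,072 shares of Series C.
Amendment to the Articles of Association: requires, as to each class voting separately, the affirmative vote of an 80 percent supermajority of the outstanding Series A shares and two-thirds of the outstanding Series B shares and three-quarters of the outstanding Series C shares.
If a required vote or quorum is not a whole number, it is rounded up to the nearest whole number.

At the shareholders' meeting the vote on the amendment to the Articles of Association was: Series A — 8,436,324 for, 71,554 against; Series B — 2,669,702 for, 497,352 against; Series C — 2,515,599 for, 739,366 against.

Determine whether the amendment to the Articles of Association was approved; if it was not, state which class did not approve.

Not approved — the Series A shares did not give the required vote.

Series A: 4/5 of 10546144 = 8436915.20, rounded up to 8436916; 8,436,916 required, 8,436,324 in favor — not approved.
Series B: 2/3 of 4004553 = 2669702; 2,669,702 required, 2,669,702 in favor — approved.
Series C: 3/4 of 3354072 = 2515554; 2,515,554 required, 2,515,599 in favor — approved.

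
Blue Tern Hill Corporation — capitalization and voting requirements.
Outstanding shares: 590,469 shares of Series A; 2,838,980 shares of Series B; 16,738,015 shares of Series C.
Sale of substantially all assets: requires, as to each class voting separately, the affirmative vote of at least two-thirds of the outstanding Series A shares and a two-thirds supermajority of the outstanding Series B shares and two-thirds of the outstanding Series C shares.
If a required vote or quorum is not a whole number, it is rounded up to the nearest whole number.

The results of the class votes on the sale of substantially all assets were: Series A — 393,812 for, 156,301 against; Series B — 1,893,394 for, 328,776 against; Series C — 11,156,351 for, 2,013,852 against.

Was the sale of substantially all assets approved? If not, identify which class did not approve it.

Not approved — the Series C shares did not give the required vote.

Series A: 2/3 of 590469 = 393646; 393,646 required, 393,812 in favor — approved.
Series B: 2/3 of 2838980 = 1892653.33, rounded up to 1892654; 1,892,654 required, 1,893,394 in favor — approved.
Series C: 2/3 of 16738015 = 11158676.67, rounded up to 11158677; 11,158,677 required, 11,156,351 in favor — not approved.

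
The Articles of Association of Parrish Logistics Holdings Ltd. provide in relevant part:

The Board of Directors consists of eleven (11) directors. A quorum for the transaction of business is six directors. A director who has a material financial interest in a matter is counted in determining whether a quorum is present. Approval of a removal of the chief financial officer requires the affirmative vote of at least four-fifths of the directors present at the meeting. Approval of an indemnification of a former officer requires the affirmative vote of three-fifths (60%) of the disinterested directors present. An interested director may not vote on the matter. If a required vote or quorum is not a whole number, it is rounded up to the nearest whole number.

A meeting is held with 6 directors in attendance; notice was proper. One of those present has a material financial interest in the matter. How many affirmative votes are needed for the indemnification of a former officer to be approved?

3

The indemnification of a former officer requires three-fifths of the disinterested directors present (6 − 1 = 5).
3/5 of 5 = 3.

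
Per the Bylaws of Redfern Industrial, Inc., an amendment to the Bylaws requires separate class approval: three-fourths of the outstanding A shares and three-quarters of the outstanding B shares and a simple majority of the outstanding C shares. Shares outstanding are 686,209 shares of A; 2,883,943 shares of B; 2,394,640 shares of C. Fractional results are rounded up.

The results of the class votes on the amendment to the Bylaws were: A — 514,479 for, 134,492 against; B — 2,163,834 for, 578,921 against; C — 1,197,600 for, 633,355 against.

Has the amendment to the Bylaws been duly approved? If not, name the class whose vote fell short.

Not approved — the A shares did not give the required vote.

A: 3/4 of 686209 = 514656.75, rounded up to 514657; 514,657 required, 514,479 in favor — not approved.
B: 3/4 of 2883943 = 2162957.25, rounded up to 2162958; 2,162,958 required, 2,163,834 in favor — approved.
C: a majority of 2394640 is 1197321; 1,197,321 required, 1,197,600 in favor — approved.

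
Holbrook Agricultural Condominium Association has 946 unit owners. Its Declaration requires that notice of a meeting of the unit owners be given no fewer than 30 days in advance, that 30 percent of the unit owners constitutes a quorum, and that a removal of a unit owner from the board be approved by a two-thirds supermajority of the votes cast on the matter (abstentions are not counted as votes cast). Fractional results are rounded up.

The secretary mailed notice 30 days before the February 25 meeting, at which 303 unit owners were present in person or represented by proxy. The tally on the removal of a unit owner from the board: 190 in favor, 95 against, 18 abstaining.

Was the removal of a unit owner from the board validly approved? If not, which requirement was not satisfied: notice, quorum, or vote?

Valid — all requirements satisfied.

Notice: 30 days given; 30 required. Satisfied.
Quorum: 30% of 946 = 283.80, rounded up to 284; 303 present. Satisfied.
Vote: requires two-thirds of the votes cast (303 − 18 abstaining = 285); 2/3 of 285 = 190, so 190 needed; 190 in favor. Satisfied.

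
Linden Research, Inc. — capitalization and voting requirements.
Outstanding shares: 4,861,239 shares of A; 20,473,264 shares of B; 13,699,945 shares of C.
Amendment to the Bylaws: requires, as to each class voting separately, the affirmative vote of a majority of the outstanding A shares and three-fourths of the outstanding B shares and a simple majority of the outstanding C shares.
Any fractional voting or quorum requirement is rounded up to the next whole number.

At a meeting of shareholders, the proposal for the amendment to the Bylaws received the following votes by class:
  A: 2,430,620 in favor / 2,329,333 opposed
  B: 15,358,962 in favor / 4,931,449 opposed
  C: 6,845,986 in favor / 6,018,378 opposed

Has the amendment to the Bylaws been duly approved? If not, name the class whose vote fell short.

A: a majority of 4861239 is 2430620; 2,430,620 required, 2,430,620 in favor — approved.
B: 3/4 of 20473264 = 15354948; 15,354,948 required, 15,358,962 in favor — approved.
C: a majority of 13699945 is 6849973; 6,849,973 required, 6,845,986 in favor — not approved.

Not approved — the C shares did not give the required vote.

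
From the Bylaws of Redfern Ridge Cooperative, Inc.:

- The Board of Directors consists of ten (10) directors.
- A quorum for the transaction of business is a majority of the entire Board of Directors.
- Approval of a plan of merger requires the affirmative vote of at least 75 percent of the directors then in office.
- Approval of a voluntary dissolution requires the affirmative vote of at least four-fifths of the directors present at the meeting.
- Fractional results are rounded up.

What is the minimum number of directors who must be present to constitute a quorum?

6

A majority of 10 is 6.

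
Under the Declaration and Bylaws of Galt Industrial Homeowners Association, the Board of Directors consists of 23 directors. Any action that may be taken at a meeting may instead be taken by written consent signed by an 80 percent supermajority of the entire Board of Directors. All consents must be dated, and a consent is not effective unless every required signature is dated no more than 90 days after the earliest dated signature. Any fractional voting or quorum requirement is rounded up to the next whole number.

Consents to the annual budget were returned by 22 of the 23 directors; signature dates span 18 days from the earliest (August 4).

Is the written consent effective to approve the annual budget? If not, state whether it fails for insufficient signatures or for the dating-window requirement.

Signatures required: an 80 percent supermajority of 23 — 4/5 of 23 = 18.40, rounded up to 19, so 19 needed; 22 signed. Sufficient.
Dating window: the latest signature is 18 days after the earliest; the limit is 90 days. Within the window.

Effective — both the signature and dating-window requirements are satisfied.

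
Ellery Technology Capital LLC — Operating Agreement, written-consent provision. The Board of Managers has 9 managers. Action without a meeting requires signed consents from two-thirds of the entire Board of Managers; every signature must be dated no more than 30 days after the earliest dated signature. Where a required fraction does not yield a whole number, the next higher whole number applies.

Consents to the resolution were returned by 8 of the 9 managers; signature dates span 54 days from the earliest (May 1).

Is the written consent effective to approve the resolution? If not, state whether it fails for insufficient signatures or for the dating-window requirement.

Not effective — dating-window requirement not satisfied.

Signatures required: two-thirds of 9 — 2/3 of 9 = 6, so 6 needed; 8 signed. Sufficient.
Dating window: the latest signature is 54 days after the earliest; the limit is 30 days. Outside the window.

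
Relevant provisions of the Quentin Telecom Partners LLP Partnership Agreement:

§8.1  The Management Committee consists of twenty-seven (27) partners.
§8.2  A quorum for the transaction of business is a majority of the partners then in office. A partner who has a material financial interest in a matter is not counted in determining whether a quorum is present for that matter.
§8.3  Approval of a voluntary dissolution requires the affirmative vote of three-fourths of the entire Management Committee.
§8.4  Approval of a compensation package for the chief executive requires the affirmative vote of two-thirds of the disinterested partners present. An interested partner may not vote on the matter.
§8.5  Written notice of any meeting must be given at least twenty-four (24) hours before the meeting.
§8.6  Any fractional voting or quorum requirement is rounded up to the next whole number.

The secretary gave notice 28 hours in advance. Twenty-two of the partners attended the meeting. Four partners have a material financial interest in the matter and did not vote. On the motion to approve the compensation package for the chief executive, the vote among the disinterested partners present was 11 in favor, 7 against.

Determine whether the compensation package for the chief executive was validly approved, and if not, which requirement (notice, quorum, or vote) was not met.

Notice: 28 hours given; 24 required (28 ≥ 24). Satisfied.
Quorum: 22 present, but the 4 interested partners do not count, leaving 18. Quorum is 14. Satisfied.
Vote: the compensation package for the chief executive requires two-thirds of the disinterested partners present (22 − 4 = 18). 2/3 of 18 = 12, so 12 affirmative votes are needed; 11 voted in favor. Not satisfied.

Invalid — vote requirement not satisfied.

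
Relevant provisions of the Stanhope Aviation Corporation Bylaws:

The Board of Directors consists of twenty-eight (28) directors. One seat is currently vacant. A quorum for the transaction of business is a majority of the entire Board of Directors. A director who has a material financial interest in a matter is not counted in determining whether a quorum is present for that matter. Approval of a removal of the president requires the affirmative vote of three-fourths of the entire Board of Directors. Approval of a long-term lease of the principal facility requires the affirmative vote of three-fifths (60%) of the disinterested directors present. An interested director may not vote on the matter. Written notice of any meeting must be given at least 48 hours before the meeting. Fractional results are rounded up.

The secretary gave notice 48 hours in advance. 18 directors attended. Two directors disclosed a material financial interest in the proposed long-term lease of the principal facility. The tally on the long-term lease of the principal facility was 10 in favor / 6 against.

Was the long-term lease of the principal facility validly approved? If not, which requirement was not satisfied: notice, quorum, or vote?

Valid — all requirements satisfied.

Notice: 48 hours given; 48 required (48 ≥ 48). Satisfied.
Quorum: 18 present, but the 2 interested directors do not count, leaving 16. Quorum is 15. Satisfied.
Vote: the long-term lease of the principal facility requires three-fifths of the disinterested directors present (18 − 2 = 16). 3/5 of 16 = 9.60, rounded up to 10, so 10 affirmative votes are needed; 10 voted in favor. Satisfied.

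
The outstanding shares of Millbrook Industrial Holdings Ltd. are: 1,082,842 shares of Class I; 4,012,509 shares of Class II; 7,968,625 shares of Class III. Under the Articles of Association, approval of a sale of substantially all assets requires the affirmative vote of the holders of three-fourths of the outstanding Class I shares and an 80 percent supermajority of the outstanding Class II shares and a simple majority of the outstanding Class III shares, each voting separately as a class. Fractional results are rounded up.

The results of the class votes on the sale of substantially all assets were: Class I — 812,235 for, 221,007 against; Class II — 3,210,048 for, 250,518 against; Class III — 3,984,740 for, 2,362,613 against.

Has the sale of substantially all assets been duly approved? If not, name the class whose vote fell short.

Class I: 3/4 of 1082842 = 812131.50, rounded up to 812132; 812,132 required, 812,235 in favor — approved.
Class II: 4/5 of 4012509 = 3210007.20, rounded up to 3210008; 3,210,008 required, 3,210,048 in favor — approved.
Class III: a majority of 7968625 is 3984313; 3,984,313 required, 3,984,740 in favor — approved.

Approved — every class gave the required vote.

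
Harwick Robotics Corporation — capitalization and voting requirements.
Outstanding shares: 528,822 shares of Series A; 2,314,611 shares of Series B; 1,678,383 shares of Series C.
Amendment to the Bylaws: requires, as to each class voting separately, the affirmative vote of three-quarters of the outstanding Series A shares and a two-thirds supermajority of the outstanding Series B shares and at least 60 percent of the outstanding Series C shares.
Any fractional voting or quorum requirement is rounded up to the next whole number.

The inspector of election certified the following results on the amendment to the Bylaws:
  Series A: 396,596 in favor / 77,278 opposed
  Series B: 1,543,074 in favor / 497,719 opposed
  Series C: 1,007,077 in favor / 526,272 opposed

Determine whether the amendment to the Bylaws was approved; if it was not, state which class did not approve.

Not approved — the Series A shares did not give the required vote.

Series A: 3/4 of 528822 = 396616.50, rounded up to 396617; 396,617 required, 396,596 in favor — not approved.
Series B: 2/3 of 2314611 = 1543074; 1,543,074 required, 1,543,074 in favor — approved.
Series C: 3/5 of 1678383 = 1007029.80, rounded up to 1007030; 1,007,030 required, 1,007,077 in favor — approved.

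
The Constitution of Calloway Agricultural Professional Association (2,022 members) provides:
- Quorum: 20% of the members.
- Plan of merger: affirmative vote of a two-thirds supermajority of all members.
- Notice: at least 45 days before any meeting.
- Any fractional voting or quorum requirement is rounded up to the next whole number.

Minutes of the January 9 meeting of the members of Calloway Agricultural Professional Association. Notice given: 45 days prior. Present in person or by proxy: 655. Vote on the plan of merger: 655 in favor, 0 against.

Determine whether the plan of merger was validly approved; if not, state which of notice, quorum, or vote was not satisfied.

Notice: 45 days given; 45 required. Satisfied.
Quorum: 20% of 2,022 = 404.40, rounded up to 405; 655 present. Satisfied.
Vote: requires two-thirds of all members (2,022); 2/3 of 2022 = 1348, so 1,348 needed; 655 in favor. Not satisfied.

Invalid — vote requirement not satisfied.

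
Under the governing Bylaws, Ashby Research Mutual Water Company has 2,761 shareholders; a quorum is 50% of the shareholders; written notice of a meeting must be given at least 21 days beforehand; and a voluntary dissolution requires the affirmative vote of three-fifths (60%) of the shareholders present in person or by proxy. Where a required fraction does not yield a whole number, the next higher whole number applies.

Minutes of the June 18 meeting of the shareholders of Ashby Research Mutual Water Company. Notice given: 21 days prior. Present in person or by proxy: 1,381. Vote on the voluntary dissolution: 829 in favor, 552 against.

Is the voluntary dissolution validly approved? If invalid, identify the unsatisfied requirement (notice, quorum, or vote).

Notice: 21 days given; 21 required. Satisfied.
Quorum: 50% of 2,761 = 1,380.50, rounded up to 1,381; 1,381 present. Satisfied.
Vote: requires three-fifths of those present (1,381); 3/5 of 1381 = 828.60, rounded up to 829, so 829 needed; 829 in favor. Satisfied.

Valid — all requirements satisfied.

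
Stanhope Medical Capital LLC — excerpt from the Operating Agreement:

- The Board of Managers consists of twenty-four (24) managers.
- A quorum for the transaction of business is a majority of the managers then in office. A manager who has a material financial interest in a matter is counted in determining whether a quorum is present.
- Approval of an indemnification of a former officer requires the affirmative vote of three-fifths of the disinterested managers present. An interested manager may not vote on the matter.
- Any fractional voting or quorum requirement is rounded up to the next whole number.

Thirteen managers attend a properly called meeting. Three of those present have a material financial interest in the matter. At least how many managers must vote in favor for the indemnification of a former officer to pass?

The indemnification of a former officer requires three-fifths of the disinterested managers present (13 − 3 = 10).
3/5 of 10 = 6.

6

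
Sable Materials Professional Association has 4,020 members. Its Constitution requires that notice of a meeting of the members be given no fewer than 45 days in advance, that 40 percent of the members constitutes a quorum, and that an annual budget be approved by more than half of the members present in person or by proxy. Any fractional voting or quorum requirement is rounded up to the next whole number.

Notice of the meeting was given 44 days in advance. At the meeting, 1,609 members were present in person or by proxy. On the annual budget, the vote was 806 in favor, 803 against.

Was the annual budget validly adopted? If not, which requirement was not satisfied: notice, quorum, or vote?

Notice: 44 days given; 45 required. Not satisfied.
Quorum: 40% of 4,020 = 1,608; 1,609 present. Satisfied.
Vote: requires a majority of those present (1,609); a majority of 1609 is 805, so 805 needed; 806 in favor. Satisfied.

Invalid — notice requirement not satisfied.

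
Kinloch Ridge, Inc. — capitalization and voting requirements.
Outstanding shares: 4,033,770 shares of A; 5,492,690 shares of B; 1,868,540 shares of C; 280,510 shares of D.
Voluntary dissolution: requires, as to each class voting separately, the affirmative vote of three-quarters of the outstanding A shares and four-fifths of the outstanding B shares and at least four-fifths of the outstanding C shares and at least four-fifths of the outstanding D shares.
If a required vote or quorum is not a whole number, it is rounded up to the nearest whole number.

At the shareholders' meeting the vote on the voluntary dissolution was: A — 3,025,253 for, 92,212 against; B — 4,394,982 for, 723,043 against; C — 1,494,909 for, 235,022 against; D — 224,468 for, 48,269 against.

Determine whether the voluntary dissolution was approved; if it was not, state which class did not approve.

A: 3/4 of 4033770 = 3025327.50, rounded up to 3025328; 3,025,328 required, 3,025,253 in favor — not approved.
B: 4/5 of 5492690 = 4394152; 4,394,152 required, 4,394,982 in favor — approved.
C: 4/5 of 1868540 = 1494832; 1,494,832 required, 1,494,909 in favor — approved.
D: 4/5 of 280510 = 224408; 224,408 required, 224,468 in favor — approved.

Not approved — the A shares did not give the required vote.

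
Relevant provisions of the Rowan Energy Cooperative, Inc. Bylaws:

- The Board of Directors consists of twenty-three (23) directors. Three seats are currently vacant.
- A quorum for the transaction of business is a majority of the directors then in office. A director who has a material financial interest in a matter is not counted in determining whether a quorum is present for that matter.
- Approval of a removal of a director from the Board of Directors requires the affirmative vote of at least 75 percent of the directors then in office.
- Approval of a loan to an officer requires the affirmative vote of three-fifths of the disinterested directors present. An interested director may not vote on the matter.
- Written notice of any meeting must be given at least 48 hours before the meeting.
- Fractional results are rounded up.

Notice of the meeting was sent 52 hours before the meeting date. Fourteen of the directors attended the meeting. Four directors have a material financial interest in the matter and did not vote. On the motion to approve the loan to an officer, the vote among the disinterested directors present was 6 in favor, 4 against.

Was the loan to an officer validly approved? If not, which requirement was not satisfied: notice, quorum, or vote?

Notice: 52 hours given; 48 required (52 ≥ 48). Satisfied.
Quorum: 14 present, but the 4 interested directors do not count, leaving 10. Quorum is 11. Not satisfied.
Vote: the loan to an officer requires three-fifths of the disinterested directors present (14 − 4 = 10). 3/5 of 10 = 6, so 6 affirmative votes are needed; 6 voted in favor. Satisfied. (Moot — without a quorum no business can be validly transacted.)

Invalid — quorum requirement not satisfied.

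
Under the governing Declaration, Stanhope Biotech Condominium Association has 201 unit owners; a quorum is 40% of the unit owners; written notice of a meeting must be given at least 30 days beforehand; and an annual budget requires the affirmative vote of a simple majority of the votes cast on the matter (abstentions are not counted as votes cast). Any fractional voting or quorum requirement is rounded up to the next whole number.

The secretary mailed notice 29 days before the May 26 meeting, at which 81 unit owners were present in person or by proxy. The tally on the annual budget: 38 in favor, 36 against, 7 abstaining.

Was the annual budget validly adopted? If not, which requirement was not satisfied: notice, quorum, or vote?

Invalid — notice requirement not satisfied.

Notice: 29 days given; 30 required. Not satisfied.
Quorum: 40% of 201 = 80.40, rounded up to 81; 81 present. Satisfied.
Vote: requires a majority of the votes cast (81 − 7 abstaining = 74); a majority of 74 is 38, so 38 needed; 38 in favor. Satisfied.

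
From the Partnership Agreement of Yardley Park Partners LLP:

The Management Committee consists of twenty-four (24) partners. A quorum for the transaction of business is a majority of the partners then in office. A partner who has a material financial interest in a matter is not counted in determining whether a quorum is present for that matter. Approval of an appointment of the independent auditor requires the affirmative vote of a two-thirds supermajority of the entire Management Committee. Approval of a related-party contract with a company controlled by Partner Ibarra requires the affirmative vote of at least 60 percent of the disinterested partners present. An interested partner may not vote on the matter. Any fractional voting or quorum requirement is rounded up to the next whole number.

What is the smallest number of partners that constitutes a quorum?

A majority of 24 is 13.

13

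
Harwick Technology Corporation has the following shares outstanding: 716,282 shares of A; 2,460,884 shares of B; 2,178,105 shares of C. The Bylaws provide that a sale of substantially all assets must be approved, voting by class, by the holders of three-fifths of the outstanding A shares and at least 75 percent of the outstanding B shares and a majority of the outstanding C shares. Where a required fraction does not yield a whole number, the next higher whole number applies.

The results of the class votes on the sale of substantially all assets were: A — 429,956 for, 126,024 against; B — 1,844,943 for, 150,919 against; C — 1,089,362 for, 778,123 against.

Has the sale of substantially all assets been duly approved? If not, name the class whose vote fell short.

Not approved — the B shares did not give the required vote.

A: 3/5 of 716282 = 429769.20, rounded up to 429770; 429,770 required, 429,956 in favor — approved.
B: 3/4 of 2460884 = 1845663; 1,845,663 required, 1,844,943 in favor — not approved.
C: a majority of 2178105 is 1089053; 1,089,053 required, 1,089,362 in favor — approved.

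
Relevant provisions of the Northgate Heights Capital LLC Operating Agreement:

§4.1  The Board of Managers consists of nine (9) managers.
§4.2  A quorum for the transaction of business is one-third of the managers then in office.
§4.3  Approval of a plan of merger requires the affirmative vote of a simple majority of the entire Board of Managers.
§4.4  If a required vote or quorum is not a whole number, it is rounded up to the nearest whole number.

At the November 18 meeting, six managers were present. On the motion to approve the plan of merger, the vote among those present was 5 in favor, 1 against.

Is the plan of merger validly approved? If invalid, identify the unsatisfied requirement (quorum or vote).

Quorum: 6 present; quorum is 3. Satisfied.
Vote: the plan of merger requires a majority of the entire Board of Managers (9). A majority of 9 is 5, so 5 affirmative votes are needed; 5 voted in favor. Satisfied.

Valid — all requirements satisfied.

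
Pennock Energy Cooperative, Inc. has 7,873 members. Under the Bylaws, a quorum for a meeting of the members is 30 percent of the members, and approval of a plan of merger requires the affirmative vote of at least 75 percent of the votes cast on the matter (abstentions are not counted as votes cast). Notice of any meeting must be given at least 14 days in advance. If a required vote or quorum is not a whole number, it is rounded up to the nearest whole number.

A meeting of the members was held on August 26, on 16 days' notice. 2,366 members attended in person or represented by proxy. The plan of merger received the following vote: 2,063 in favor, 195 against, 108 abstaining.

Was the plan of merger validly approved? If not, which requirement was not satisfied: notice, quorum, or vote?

Notice: 16 days given; 14 required. Satisfied.
Quorum: 30% of 7,873 = 2,361.90, rounded up to 2,362; 2,366 present. Satisfied.
Vote: requires three-fourths of the votes cast (2,366 − 108 abstaining = 2,258); 3/4 of 2258 = 1693.50, rounded up to 1694, so 1,694 needed; 2,063 in favor. Satisfied.

Valid — all requirements satisfied.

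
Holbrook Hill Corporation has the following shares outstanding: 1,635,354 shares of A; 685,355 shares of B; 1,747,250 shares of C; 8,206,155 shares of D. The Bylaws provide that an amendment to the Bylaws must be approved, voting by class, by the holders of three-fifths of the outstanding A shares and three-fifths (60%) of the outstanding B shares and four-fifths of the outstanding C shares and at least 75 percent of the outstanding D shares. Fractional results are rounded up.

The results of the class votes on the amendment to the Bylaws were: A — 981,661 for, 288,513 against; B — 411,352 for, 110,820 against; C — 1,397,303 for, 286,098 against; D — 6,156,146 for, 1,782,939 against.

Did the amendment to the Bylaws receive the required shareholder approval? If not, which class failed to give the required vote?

A: 3/5 of 1635354 = 981212.40, rounded up to 981213; 981,213 required, 981,661 in favor — approved.
B: 3/5 of 685355 = 411213; 411,213 required, 411,352 in favor — approved.
C: 4/5 of 1747250 = 1397800; 1,397,800 required, 1,397,303 in favor — not approved.
D: 3/4 of 8206155 = 6154616.25, rounded up to 6154617; 6,154,617 required, 6,156,146 in favor — approved.

Not approved — the C shares did not give the required vote.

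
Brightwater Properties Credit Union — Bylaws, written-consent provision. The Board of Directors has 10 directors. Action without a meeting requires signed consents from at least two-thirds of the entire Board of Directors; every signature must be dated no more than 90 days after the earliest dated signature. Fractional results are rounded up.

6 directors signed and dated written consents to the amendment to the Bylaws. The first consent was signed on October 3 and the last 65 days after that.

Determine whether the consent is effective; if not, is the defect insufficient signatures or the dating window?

Not effective — insufficient signatures.

Signatures required: at least two-thirds of 10 — 2/3 of 10 = 6.67, rounded up to 7, so 7 needed; 6 signed. Insufficient.
Dating window: the latest signature is 65 days after the earliest; the limit is 90 days. Within the window.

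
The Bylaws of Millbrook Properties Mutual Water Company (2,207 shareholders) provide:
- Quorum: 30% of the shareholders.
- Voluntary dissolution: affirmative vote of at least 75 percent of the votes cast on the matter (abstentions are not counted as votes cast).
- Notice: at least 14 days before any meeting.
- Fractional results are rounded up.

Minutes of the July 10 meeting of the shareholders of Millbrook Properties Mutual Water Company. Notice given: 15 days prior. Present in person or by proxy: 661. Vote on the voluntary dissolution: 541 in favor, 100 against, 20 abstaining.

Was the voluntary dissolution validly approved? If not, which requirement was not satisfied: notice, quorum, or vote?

Notice: 15 days given; 14 required. Satisfied.
Quorum: 30% of 2,207 = 662.10, rounded up to 663; 661 present. Not satisfied.
Vote: requires three-fourths of the votes cast (661 − 20 abstaining = 641); 3/4 of 641 = 480.75, rounded up to 481, so 481 needed; 541 in favor. Satisfied.

Invalid — quorum requirement not satisfied.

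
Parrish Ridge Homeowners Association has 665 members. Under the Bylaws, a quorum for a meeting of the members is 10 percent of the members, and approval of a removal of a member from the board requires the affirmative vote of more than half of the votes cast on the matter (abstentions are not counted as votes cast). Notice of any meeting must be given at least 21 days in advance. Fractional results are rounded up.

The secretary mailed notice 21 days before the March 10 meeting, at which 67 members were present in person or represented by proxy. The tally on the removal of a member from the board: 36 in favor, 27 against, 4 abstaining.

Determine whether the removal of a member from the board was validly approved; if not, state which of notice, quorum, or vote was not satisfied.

Notice: 21 days given; 21 required. Satisfied.
Quorum: 10% of 665 = 66.50, rounded up to 67; 67 present. Satisfied.
Vote: requires a majority of the votes cast (67 − 4 abstaining = 63); a majority of 63 is 32, so 32 needed; 36 in favor. Satisfied.

Valid — all requirements satisfied.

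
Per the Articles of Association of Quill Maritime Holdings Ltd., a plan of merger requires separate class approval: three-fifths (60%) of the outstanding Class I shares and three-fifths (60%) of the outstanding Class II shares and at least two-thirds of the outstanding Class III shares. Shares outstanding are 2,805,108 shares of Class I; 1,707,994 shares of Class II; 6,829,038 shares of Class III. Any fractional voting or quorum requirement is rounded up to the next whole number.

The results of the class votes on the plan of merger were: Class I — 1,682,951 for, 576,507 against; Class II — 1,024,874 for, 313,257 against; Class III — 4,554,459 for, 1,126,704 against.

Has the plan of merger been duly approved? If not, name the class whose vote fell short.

Class I: 3/5 of 2805108 = 1683064.80, rounded up to 1683065; 1,683,065 required, 1,682,951 in favor — not approved.
Class II: 3/5 of 1707994 = 1024796.40, rounded up to 1024797; 1,024,797 required, 1,024,874 in favor — approved.
Class III: 2/3 of 6829038 = 4552692; 4,552,692 required, 4,554,459 in favor — approved.

Not approved — the Class I shares did not give the required vote.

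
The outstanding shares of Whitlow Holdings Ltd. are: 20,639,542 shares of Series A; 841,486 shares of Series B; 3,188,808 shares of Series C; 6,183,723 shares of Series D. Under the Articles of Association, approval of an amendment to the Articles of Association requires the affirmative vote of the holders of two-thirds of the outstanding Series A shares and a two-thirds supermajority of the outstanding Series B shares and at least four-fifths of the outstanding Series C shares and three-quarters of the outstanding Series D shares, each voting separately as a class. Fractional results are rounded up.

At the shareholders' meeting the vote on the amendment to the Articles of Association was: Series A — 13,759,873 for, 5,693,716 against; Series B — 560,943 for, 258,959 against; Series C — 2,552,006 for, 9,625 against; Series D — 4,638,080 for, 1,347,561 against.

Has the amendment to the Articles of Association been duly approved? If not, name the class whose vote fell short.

Not approved — the Series B shares did not give the required vote.

Series A: 2/3 of 20639542 = 13759694.67, rounded up to 13759695; 13,759,695 required, 13,759,873 in favor — approved.
Series B: 2/3 of 841486 = 560990.67, rounded up to 560991; 560,991 required, 560,943 in favor — not approved.
Series C: 4/5 of 3188808 = 2551046.40, rounded up to 2551047; 2,551,047 required, 2,552,006 in favor — approved.
Series D: 3/4 of 6183723 = 4637792.25, rounded up to 4637793; 4,637,793 required, 4,638,080 in favor — approved.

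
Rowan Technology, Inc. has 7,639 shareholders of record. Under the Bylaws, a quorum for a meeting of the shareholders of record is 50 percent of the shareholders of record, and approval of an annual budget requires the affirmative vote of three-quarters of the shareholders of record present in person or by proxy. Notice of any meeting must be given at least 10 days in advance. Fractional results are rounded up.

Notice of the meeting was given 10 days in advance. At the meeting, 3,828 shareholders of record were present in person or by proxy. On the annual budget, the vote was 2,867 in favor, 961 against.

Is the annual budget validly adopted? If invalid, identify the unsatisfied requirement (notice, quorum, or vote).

Notice: 10 days given; 10 required. Satisfied.
Quorum: 50% of 7,639 = 3,819.50, rounded up to 3,820; 3,828 present. Satisfied.
Vote: requires three-fourths of those present (3,828); 3/4 of 3828 = 2871, so 2,871 needed; 2,867 in favor. Not satisfied.

Invalid — vote requirement not satisfied.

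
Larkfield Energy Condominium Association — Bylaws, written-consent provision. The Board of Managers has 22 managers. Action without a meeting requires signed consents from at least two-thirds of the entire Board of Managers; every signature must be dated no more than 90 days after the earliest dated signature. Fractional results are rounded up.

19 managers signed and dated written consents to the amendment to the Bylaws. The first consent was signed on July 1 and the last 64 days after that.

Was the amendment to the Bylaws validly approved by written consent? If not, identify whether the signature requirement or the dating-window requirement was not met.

Signatures required: at least two-thirds of 22 — 2/3 of 22 = 14.67, rounded up to 15, so 15 needed; 19 signed. Sufficient.
Dating window: the latest signature is 64 days after the earliest; the limit is 90 days. Within the window.

Effective — both the signature and dating-window requirements are satisfied.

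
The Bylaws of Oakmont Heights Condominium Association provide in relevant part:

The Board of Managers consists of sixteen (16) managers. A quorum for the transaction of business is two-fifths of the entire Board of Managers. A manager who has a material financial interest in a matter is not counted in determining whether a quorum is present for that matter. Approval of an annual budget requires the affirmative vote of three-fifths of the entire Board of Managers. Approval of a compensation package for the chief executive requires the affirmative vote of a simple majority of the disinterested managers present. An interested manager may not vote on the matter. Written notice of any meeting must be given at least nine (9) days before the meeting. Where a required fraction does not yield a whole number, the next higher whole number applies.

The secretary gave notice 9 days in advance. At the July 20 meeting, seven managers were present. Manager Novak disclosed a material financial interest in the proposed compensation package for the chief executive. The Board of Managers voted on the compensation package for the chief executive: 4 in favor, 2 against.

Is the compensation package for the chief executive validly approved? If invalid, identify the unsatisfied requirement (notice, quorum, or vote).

Invalid — quorum requirement not satisfied.

Notice: 9 days given; 9 required (9 ≥ 9). Satisfied.
Quorum: 7 present, but the 1 interested manager does not count, leaving 6. Quorum is 7. Not satisfied.
Vote: the compensation package for the chief executive requires a majority of the disinterested managers present (7 − 1 = 6). A majority of 6 is 4, so 4 affirmative votes are needed; 4 voted in favor. Satisfied. (Moot — without a quorum no business can be validly transacted.)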